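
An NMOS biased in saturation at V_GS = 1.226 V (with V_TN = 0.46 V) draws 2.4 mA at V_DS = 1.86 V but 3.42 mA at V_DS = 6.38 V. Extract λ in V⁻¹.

With V_GS fixed, I_D ∝ (1 + λ V_DS) in saturation, so I_D2/I_D1 = (1 + λ V_DS2)/(1 + λ V_DS1).
3.42/2.4 = 1.425 = (1 + 6.38 λ)/(1 + 1.86 λ).
Solving: λ (I_D1 V_DS2 − I_D2 V_DS1) = I_D2 − I_D1, so λ = (3.42 − 2.4) / (2.4 × 6.38 − 3.42 × 1.86) = 1.02 / 8.95 = 0.114 V⁻¹.

λ = 0.114 V⁻¹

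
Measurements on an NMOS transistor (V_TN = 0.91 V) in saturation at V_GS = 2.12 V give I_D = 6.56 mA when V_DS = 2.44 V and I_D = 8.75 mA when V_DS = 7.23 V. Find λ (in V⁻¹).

With V_GS fixed, I_D ∝ (1 + λ V_DS) in saturation, so I_D2/I_D1 = (1 + λ V_DS2)/(1 + λ V_DS1).
8.75/6.56 = 1.334 = (1 + 7.23 λ)/(1 + 2.44 λ).
Solving: λ (I_D1 V_DS2 − I_D2 V_DS1) = I_D2 − I_D1, so λ = (8.75 − 6.56) / (6.56 × 7.23 − 8.75 × 2.44) = 2.19 / 26.1 = 0.084 V⁻¹.

λ = 0.0840 V⁻¹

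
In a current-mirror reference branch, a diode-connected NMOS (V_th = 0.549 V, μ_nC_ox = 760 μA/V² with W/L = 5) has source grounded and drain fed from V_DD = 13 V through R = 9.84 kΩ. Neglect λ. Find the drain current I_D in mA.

With gate tied to drain, V_GS = V_DS ≥ V_GS − V_th, so the device is in saturation.
k_n = μ_nC_ox · (W/L) = 3.8 mA/V².
KCL at the drain: ½ k_n (V_GS − V_th)² = (V_DD − V_GS)/R.
Let x = V_GS − 0.549. Then 18.7 x² + x − 12.45 = 0, giving x = 0.79 V (positive root), so V_GS = 1.34 V.
I_D = (V_DD − V_GS)/R = (13 − 1.34) / 9.84 = 1.19 mA.

I_D = 1.19 mA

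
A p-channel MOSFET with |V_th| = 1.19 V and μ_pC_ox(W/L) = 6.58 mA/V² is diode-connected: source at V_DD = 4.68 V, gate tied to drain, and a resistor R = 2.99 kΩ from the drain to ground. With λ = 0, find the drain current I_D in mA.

I_D = 0.984 mA

With gate tied to drain, V_SG = V_SD ≥ V_SG − |V_th|, so the device is in saturation.
KCL at the drain: ½ k_p (V_SG − |V_th|)² = (V_DD − V_SG)/R.
Let x = V_SG − 1.19. Then 9.84 x² + x − 3.49 = 0, giving x = 0.547 V (positive root), so V_SG = 1.74 V.
I_D = (V_DD − V_SG)/R = (4.68 − 1.74) / 2.99 = 0.984 mA.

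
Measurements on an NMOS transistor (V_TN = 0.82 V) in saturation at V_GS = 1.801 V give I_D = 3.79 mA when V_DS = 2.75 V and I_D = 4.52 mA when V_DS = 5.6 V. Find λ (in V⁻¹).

With V_GS fixed, I_D ∝ (1 + λ V_DS) in saturation, so I_D2/I_D1 = (1 + λ V_DS2)/(1 + λ V_DS1).
4.52/3.79 = 1.193 = (1 + 5.6 λ)/(1 + 2.75 λ).
Solving: λ (I_D1 V_DS2 − I_D2 V_DS1) = I_D2 − I_D1, so λ = (4.52 − 3.79) / (3.79 × 5.6 − 4.52 × 2.75) = 0.73 / 8.79 = 0.083 V⁻¹.

λ = 0.0830 V⁻¹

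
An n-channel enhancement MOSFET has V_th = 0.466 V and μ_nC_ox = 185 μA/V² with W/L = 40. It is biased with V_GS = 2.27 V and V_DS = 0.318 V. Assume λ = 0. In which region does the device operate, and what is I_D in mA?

Triode; I_D = 3.87 mA

k_n = μ_nC_ox · (W/L) = 7.4 mA/V².
V_ov = V_GS − V_th = 2.27 − 0.466 = 1.8 V.
Since V_DS = 0.318 V < V_ov = 1.8 V, the device is in the triode region.
I_D = k_n [V_ov · V_DS − ½ V_DS²] = 7.4 × [1.8 × 0.318 − 0.5 × 0.318²] = 3.87 mA.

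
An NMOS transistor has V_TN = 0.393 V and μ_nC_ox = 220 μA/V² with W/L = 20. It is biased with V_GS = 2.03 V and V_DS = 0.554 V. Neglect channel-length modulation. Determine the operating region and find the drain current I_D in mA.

k_n = μ_nC_ox · (W/L) = 4.4 mA/V².
V_ov = V_GS − V_TN = 2.03 − 0.393 = 1.64 V.
Since V_DS = 0.554 V < V_ov = 1.64 V, the device is in the triode region.
I_D = k_n [V_ov · V_DS − ½ V_DS²] = 4.4 × [1.64 × 0.554 − 0.5 × 0.554²] = 3.32 mA.

Triode; I_D = 3.32 mA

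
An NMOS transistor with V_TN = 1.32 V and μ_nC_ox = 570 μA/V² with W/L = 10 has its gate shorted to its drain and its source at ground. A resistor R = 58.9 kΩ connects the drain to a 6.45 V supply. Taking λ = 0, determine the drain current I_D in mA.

With gate tied to drain, V_GS = V_DS ≥ V_GS − V_TN, so the device is in saturation.
k_n = μ_nC_ox · (W/L) = 5.7 mA/V².
KCL at the drain: ½ k_n (V_GS − V_TN)² = (V_DD − V_GS)/R.
Let x = V_GS − 1.32. Then 168 x² + x − 5.13 = 0, giving x = 0.172 V (positive root), so V_GS = 1.49 V.
I_D = (V_DD − V_GS)/R = (6.45 − 1.49) / 58.9 = 0.0842 mA.

I_D = 0.0842 mA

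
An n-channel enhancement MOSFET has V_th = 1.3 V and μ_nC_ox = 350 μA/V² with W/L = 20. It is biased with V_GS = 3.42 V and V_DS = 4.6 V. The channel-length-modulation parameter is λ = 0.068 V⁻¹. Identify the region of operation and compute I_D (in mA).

Saturation; I_D = 20.7 mA

k_n = μ_nC_ox · (W/L) = 7 mA/V².
V_ov = V_GS − V_th = 3.42 − 1.3 = 2.12 V.
Since V_DS = 4.6 V ≥ V_ov = 2.12 V, the device is in saturation.
I_D = ½ k_n V_ov² (1 + λ V_DS) = 0.5 × 7 × 2.12² × (1 + 0.068 × 4.6) = 20.7 mA.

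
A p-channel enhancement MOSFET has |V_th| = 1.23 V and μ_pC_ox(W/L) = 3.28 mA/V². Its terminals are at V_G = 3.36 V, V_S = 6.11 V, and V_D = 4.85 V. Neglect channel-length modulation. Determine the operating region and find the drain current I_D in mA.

V_SG = V_S − V_G = 6.11 − 3.36 = 2.75 V; V_SD = V_S − V_D = 6.11 − 4.85 = 1.26 V.
V_ov = V_SG − |V_th| = 2.75 − 1.23 = 1.52 V.
Since V_SD = 1.26 V < V_ov = 1.52 V, the device is in the triode region.
I_D = k_p [V_ov · V_SD − ½ V_SD²] = 3.28 × [1.52 × 1.26 − 0.5 × 1.26²] = 3.68 mA.

Triode; I_D = 3.68 mA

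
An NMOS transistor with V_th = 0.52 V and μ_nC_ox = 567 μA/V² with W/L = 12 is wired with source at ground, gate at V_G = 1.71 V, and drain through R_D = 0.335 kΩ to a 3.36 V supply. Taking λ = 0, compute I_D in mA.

I_D = 4.82 mA

V_GS = V_G = 1.71 V, so V_ov = 1.71 − 0.52 = 1.19 V.
k_n = μ_nC_ox · (W/L) = 6.804 mA/V².
Assume saturation: I_D = ½ k_n V_ov² = 0.5 × 6.804 × 1.19² = 4.82 mA, giving V_DS = V_DD − I_D R_D = 3.36 − 4.82 × 0.335 = 1.75 V.
V_DS = 1.75 V ≥ V_ov = 1.19 V, confirming saturation.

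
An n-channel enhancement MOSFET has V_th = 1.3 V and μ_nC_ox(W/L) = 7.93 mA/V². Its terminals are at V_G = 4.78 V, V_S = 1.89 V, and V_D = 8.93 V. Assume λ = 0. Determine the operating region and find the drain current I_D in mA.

Saturation; I_D = 10.0 mA

V_GS = V_G − V_S = 4.78 − 1.89 = 2.89 V; V_DS = V_D − V_S = 8.93 − 1.89 = 7.04 V.
V_ov = V_GS − V_th = 2.89 − 1.3 = 1.59 V.
Since V_DS = 7.04 V ≥ V_ov = 1.59 V, the device is in saturation.
I_D = ½ k_n V_ov² = 0.5 × 7.93 × 1.59² = 10 mA.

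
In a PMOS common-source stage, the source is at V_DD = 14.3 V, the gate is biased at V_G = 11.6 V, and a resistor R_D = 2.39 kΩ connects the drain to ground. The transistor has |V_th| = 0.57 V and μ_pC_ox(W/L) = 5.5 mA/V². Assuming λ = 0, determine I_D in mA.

V_SG = V_DD − V_G = 14.3 − 11.6 = 2.7 V, so V_ov = 2.7 − 0.57 = 2.13 V.
Assume saturation: I_D = ½ k_p V_ov² = 0.5 × 5.5 × 2.13² = 12.5 mA, giving V_SD = V_DD − I_D R_D = 14.3 − 12.5 × 2.39 = -15.5 V.
But -15.5 V < V_ov = 2.13 V, so the device is actually in triode.
In triode I_D = k_p[V_ov V_SD − ½ V_SD²] and I_D = (V_DD − V_SD)/R_D. Equating: 6.57 V_SD² − 29 V_SD + 14.3 = 0, giving V_SD = 0.566 V (the root below V_ov).
I_D = (14.3 − 0.566) / 2.39 = 5.75 mA.

I_D = 5.75 mA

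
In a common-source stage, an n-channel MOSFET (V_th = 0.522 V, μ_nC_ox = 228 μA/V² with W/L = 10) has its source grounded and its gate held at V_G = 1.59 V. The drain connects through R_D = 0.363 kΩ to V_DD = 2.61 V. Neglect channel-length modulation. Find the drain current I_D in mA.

V_GS = V_G = 1.59 V, so V_ov = 1.59 − 0.522 = 1.07 V.
k_n = μ_nC_ox · (W/L) = 2.28 mA/V².
Assume saturation: I_D = ½ k_n V_ov² = 0.5 × 2.28 × 1.07² = 1.3 mA, giving V_DS = V_DD − I_D R_D = 2.61 − 1.3 × 0.363 = 2.14 V.
V_DS = 2.14 V ≥ V_ov = 1.07 V, confirming saturation.

I_D = 1.30 mA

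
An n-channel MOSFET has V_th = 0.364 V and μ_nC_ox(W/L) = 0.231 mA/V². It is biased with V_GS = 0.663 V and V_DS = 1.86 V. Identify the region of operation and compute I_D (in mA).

Saturation; I_D = 0.0103 mA

V_ov = V_GS − V_th = 0.663 − 0.364 = 0.299 V.
Since V_DS = 1.86 V ≥ V_ov = 0.299 V, the device is in saturation.
I_D = ½ k_n V_ov² = 0.5 × 0.231 × 0.299² = 0.0103 mA.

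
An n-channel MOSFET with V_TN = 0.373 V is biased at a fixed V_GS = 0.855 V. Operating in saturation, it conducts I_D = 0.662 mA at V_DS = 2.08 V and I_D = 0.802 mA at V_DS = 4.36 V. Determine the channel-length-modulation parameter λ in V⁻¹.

λ = 0.115 V⁻¹

With V_GS fixed, I_D ∝ (1 + λ V_DS) in saturation, so I_D2/I_D1 = (1 + λ V_DS2)/(1 + λ V_DS1).
0.802/0.662 = 1.211 = (1 + 4.36 λ)/(1 + 2.08 λ).
Solving: λ (I_D1 V_DS2 − I_D2 V_DS1) = I_D2 − I_D1, so λ = (0.802 − 0.662) / (0.662 × 4.36 − 0.802 × 2.08) = 0.14 / 1.22 = 0.115 V⁻¹.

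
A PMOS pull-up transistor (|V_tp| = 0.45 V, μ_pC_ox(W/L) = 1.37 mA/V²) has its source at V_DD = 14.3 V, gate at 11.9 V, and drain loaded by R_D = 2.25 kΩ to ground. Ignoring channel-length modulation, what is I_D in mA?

V_SG = V_DD − V_G = 14.3 − 11.9 = 2.4 V, so V_ov = 2.4 − 0.45 = 1.95 V.
Assume saturation: I_D = ½ k_p V_ov² = 0.5 × 1.37 × 1.95² = 2.6 mA, giving V_SD = V_DD − I_D R_D = 14.3 − 2.6 × 2.25 = 8.44 V.
V_SD = 8.44 V ≥ V_ov = 1.95 V, confirming saturation.

I_D = 2.60 mA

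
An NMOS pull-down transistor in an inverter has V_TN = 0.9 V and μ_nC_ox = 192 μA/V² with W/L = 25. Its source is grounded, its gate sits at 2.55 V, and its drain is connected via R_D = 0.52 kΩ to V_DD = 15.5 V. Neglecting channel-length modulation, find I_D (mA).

I_D = 6.53 mA

V_GS = V_G = 2.55 V, so V_ov = 2.55 − 0.9 = 1.65 V.
k_n = μ_nC_ox · (W/L) = 4.8 mA/V².
Assume saturation: I_D = ½ k_n V_ov² = 0.5 × 4.8 × 1.65² = 6.53 mA, giving V_DS = V_DD − I_D R_D = 15.5 − 6.53 × 0.52 = 12.1 V.
V_DS = 12.1 V ≥ V_ov = 1.65 V, confirming saturation.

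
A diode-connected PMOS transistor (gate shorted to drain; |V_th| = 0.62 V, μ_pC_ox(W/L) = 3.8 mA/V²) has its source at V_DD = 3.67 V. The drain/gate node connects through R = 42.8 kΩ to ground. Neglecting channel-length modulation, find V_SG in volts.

With gate tied to drain, V_SG = V_SD ≥ V_SG − |V_th|, so the device is in saturation.
KCL at the drain: ½ k_p (V_SG − |V_th|)² = (V_DD − V_SG)/R.
Let x = V_SG − 0.62. Then 81.3 x² + x − 3.05 = 0, giving x = 0.188 V (positive root), so V_SG = 0.808 V.
I_D = (V_DD − V_SG)/R = (3.67 − 0.808) / 42.8 = 0.0669 mA.

V_SG = 0.808 V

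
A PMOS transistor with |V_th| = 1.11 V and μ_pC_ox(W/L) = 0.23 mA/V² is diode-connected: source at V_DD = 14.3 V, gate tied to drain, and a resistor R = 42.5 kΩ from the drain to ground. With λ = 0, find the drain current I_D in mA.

With gate tied to drain, V_SG = V_SD ≥ V_SG − |V_th|, so the device is in saturation.
KCL at the drain: ½ k_p (V_SG − |V_th|)² = (V_DD − V_SG)/R.
Let x = V_SG − 1.11. Then 4.89 x² + x − 13.19 = 0, giving x = 1.54 V (positive root), so V_SG = 2.65 V.
I_D = (V_DD − V_SG)/R = (14.3 − 2.65) / 42.5 = 0.274 mA.

I_D = 0.274 mA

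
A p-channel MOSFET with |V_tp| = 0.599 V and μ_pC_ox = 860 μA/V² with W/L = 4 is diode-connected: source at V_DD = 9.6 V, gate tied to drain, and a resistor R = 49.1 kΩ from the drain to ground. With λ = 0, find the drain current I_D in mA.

I_D = 0.177 mA

With gate tied to drain, V_SG = V_SD ≥ V_SG − |V_tp|, so the device is in saturation.
k_p = μ_pC_ox · (W/L) = 3.44 mA/V².
KCL at the drain: ½ k_p (V_SG − |V_tp|)² = (V_DD − V_SG)/R.
Let x = V_SG − 0.599. Then 84.5 x² + x − 9.001 = 0, giving x = 0.321 V (positive root), so V_SG = 0.92 V.
I_D = (V_DD − V_SG)/R = (9.6 − 0.92) / 49.1 = 0.177 mA.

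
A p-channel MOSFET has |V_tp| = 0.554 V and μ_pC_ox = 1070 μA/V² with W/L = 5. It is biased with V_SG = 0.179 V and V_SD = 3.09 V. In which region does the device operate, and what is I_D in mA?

V_SG = 0.179 V < |V_tp| = 0.554 V, so the transistor is in cutoff.

Cutoff; I_D = 0 mA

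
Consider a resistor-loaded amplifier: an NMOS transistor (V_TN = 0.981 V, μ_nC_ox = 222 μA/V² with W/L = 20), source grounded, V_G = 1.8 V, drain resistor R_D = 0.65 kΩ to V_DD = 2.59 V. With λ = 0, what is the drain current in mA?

I_D = 1.49 mA

V_GS = V_G = 1.8 V, so V_ov = 1.8 − 0.981 = 0.819 V.
k_n = μ_nC_ox · (W/L) = 4.44 mA/V².
Assume saturation: I_D = ½ k_n V_ov² = 0.5 × 4.44 × 0.819² = 1.49 mA, giving V_DS = V_DD − I_D R_D = 2.59 − 1.49 × 0.65 = 1.62 V.
V_DS = 1.62 V ≥ V_ov = 0.819 V, confirming saturation.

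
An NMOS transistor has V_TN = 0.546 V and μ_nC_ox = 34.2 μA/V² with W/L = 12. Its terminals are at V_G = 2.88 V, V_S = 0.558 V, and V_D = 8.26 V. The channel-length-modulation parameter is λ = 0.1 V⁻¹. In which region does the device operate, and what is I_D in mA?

V_GS = V_G − V_S = 2.88 − 0.558 = 2.32 V; V_DS = V_D − V_S = 8.26 − 0.558 = 7.7 V.
k_n = μ_nC_ox · (W/L) = 0.4104 mA/V².
V_ov = V_GS − V_TN = 2.32 − 0.546 = 1.78 V.
Since V_DS = 7.7 V ≥ V_ov = 1.78 V, the device is in saturation.
I_D = ½ k_n V_ov² (1 + λ V_DS) = 0.5 × 0.4104 × 1.78² × (1 + 0.1 × 7.7) = 1.15 mA.

Saturation; I_D = 1.15 mA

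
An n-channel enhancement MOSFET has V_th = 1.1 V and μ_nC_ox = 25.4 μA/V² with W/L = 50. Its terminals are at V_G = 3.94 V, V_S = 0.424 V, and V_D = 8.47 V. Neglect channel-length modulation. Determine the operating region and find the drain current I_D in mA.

Saturation; I_D = 3.71 mA

V_GS = V_G − V_S = 3.94 − 0.424 = 3.52 V; V_DS = V_D − V_S = 8.47 − 0.424 = 8.05 V.
k_n = μ_nC_ox · (W/L) = 1.27 mA/V².
V_ov = V_GS − V_th = 3.52 − 1.1 = 2.42 V.
Since V_DS = 8.05 V ≥ V_ov = 2.42 V, the device is in saturation.
I_D = ½ k_n V_ov² = 0.5 × 1.27 × 2.42² = 3.71 mA.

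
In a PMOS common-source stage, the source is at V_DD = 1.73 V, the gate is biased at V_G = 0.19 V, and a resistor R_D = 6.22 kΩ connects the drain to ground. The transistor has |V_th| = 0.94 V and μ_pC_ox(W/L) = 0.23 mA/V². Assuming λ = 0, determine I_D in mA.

I_D = 0.0414 mA

V_SG = V_DD − V_G = 1.73 − 0.19 = 1.54 V, so V_ov = 1.54 − 0.94 = 0.6 V.
Assume saturation: I_D = ½ k_p V_ov² = 0.5 × 0.23 × 0.6² = 0.0414 mA, giving V_SD = V_DD − I_D R_D = 1.73 − 0.0414 × 6.22 = 1.47 V.
V_SD = 1.47 V ≥ V_ov = 0.6 V, confirming saturation.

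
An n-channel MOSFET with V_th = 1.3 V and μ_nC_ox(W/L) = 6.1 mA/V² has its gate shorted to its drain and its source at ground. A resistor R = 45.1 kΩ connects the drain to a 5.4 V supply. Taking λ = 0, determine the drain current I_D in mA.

I_D = 0.0872 mA

With gate tied to drain, V_GS = V_DS ≥ V_GS − V_th, so the device is in saturation.
KCL at the drain: ½ k_n (V_GS − V_th)² = (V_DD − V_GS)/R.
Let x = V_GS − 1.3. Then 138 x² + x − 4.1 = 0, giving x = 0.169 V (positive root), so V_GS = 1.47 V.
I_D = (V_DD − V_GS)/R = (5.4 − 1.47) / 45.1 = 0.0872 mA.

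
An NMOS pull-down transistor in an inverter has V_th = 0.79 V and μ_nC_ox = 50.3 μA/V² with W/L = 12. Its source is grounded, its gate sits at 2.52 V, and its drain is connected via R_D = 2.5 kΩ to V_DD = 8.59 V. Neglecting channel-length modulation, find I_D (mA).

V_GS = V_G = 2.52 V, so V_ov = 2.52 − 0.79 = 1.73 V.
k_n = μ_nC_ox · (W/L) = 0.6036 mA/V².
Assume saturation: I_D = ½ k_n V_ov² = 0.5 × 0.6036 × 1.73² = 0.903 mA, giving V_DS = V_DD − I_D R_D = 8.59 − 0.903 × 2.5 = 6.33 V.
V_DS = 6.33 V ≥ V_ov = 1.73 V, confirming saturation.

I_D = 0.903 mA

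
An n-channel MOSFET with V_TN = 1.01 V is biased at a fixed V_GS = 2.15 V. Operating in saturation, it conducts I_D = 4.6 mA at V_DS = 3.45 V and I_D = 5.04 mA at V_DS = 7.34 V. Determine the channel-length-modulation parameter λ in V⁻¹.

λ = 0.0269 V⁻¹

With V_GS fixed, I_D ∝ (1 + λ V_DS) in saturation, so I_D2/I_D1 = (1 + λ V_DS2)/(1 + λ V_DS1).
5.04/4.6 = 1.096 = (1 + 7.34 λ)/(1 + 3.45 λ).
Solving: λ (I_D1 V_DS2 − I_D2 V_DS1) = I_D2 − I_D1, so λ = (5.04 − 4.6) / (4.6 × 7.34 − 5.04 × 3.45) = 0.44 / 16.4 = 0.0269 V⁻¹.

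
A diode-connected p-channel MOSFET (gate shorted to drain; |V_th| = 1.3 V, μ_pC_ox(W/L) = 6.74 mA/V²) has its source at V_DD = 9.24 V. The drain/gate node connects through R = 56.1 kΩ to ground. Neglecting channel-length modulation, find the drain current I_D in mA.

With gate tied to drain, V_SG = V_SD ≥ V_SG − |V_th|, so the device is in saturation.
KCL at the drain: ½ k_p (V_SG − |V_th|)² = (V_DD − V_SG)/R.
Let x = V_SG − 1.3. Then 189 x² + x − 7.94 = 0, giving x = 0.202 V (positive root), so V_SG = 1.5 V.
I_D = (V_DD − V_SG)/R = (9.24 − 1.5) / 56.1 = 0.138 mA.

I_D = 0.138 mA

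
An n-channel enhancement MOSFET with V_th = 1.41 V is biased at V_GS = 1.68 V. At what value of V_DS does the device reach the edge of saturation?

The boundary between triode and saturation is V_DS = V_GS − V_th = V_ov.
V_ov = 1.68 − 1.41 = 0.27 V.

V_DS,sat = 0.270 V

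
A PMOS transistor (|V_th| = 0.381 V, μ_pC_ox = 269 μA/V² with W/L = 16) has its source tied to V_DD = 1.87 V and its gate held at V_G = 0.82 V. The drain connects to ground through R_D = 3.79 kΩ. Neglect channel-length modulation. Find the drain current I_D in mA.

I_D = 0.446 mA

V_SG = V_DD − V_G = 1.87 − 0.82 = 1.05 V, so V_ov = 1.05 − 0.381 = 0.669 V.
k_p = μ_pC_ox · (W/L) = 4.304 mA/V².
Assume saturation: I_D = ½ k_p V_ov² = 0.5 × 4.304 × 0.669² = 0.963 mA, giving V_SD = V_DD − I_D R_D = 1.87 − 0.963 × 3.79 = -1.78 V.
But -1.78 V < V_ov = 0.669 V, so the device is actually in triode.
In triode I_D = k_p[V_ov V_SD − ½ V_SD²] and I_D = (V_DD − V_SD)/R_D. Equating: 8.16 V_SD² − 11.91 V_SD + 1.87 = 0, giving V_SD = 0.179 V (the root below V_ov).
I_D = (1.87 − 0.179) / 3.79 = 0.446 mA.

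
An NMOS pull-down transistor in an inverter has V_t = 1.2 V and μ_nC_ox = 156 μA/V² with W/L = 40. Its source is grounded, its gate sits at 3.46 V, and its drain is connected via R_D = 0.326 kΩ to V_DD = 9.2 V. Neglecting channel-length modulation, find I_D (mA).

I_D = 15.9 mA

V_GS = V_G = 3.46 V, so V_ov = 3.46 − 1.2 = 2.26 V.
k_n = μ_nC_ox · (W/L) = 6.24 mA/V².
Assume saturation: I_D = ½ k_n V_ov² = 0.5 × 6.24 × 2.26² = 15.9 mA, giving V_DS = V_DD − I_D R_D = 9.2 − 15.9 × 0.326 = 4 V.
V_DS = 4 V ≥ V_ov = 2.26 V, confirming saturation.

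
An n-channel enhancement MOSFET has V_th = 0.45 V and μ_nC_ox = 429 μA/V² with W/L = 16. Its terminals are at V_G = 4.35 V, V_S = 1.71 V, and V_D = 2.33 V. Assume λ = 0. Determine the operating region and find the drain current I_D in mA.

Triode; I_D = 8.00 mA

V_GS = V_G − V_S = 4.35 − 1.71 = 2.64 V; V_DS = V_D − V_S = 2.33 − 1.71 = 0.62 V.
k_n = μ_nC_ox · (W/L) = 6.864 mA/V².
V_ov = V_GS − V_th = 2.64 − 0.45 = 2.19 V.
Since V_DS = 0.62 V < V_ov = 2.19 V, the device is in the triode region.
I_D = k_n [V_ov · V_DS − ½ V_DS²] = 6.864 × [2.19 × 0.62 − 0.5 × 0.62²] = 8 mA.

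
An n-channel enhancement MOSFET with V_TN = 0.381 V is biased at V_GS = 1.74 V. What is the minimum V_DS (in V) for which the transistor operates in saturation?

The boundary between triode and saturation is V_DS = V_GS − V_TN = V_ov.
V_ov = 1.74 − 0.381 = 1.36 V.

V_DS,sat = 1.36 V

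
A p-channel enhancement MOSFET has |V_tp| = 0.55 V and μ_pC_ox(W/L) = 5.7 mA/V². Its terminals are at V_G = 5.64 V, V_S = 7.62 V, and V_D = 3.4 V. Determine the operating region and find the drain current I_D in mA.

Saturation; I_D = 5.83 mA

V_SG = V_S − V_G = 7.62 − 5.64 = 1.98 V; V_SD = V_S − V_D = 7.62 − 3.4 = 4.22 V.
V_ov = V_SG − |V_tp| = 1.98 − 0.55 = 1.43 V.
Since V_SD = 4.22 V ≥ V_ov = 1.43 V, the device is in saturation.
I_D = ½ k_p V_ov² = 0.5 × 5.7 × 1.43² = 5.83 mA.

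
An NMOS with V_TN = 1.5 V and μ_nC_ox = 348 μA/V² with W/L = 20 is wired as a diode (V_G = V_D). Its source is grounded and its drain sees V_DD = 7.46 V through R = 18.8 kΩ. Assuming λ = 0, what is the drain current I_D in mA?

With gate tied to drain, V_GS = V_DS ≥ V_GS − V_TN, so the device is in saturation.
k_n = μ_nC_ox · (W/L) = 6.96 mA/V².
KCL at the drain: ½ k_n (V_GS − V_TN)² = (V_DD − V_GS)/R.
Let x = V_GS − 1.5. Then 65.4 x² + x − 5.96 = 0, giving x = 0.294 V (positive root), so V_GS = 1.79 V.
I_D = (V_DD − V_GS)/R = (7.46 − 1.79) / 18.8 = 0.301 mA.

I_D = 0.301 mA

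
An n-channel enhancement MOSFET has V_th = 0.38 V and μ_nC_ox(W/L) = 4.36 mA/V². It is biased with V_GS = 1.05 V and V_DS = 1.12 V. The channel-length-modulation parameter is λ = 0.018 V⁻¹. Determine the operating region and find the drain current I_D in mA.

V_ov = V_GS − V_th = 1.05 − 0.38 = 0.67 V.
Since V_DS = 1.12 V ≥ V_ov = 0.67 V, the device is in saturation.
I_D = ½ k_n V_ov² (1 + λ V_DS) = 0.5 × 4.36 × 0.67² × (1 + 0.018 × 1.12) = 0.998 mA.

Saturation; I_D = 0.998 mA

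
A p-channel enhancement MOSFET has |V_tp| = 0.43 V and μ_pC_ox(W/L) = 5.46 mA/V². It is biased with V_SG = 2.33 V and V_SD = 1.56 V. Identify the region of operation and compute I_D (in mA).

V_ov = V_SG − |V_tp| = 2.33 − 0.43 = 1.9 V.
Since V_SD = 1.56 V < V_ov = 1.9 V, the device is in the triode region.
I_D = k_p [V_ov · V_SD − ½ V_SD²] = 5.46 × [1.9 × 1.56 − 0.5 × 1.56²] = 9.54 mA.

Triode; I_D = 9.54 mA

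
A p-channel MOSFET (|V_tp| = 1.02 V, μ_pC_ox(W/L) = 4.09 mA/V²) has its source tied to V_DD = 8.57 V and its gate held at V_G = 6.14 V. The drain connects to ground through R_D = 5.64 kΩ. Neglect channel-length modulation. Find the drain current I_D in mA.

V_SG = V_DD − V_G = 8.57 − 6.14 = 2.43 V, so V_ov = 2.43 − 1.02 = 1.41 V.
Assume saturation: I_D = ½ k_p V_ov² = 0.5 × 4.09 × 1.41² = 4.07 mA, giving V_SD = V_DD − I_D R_D = 8.57 − 4.07 × 5.64 = -14.4 V.
But -14.4 V < V_ov = 1.41 V, so the device is actually in triode.
In triode I_D = k_p[V_ov V_SD − ½ V_SD²] and I_D = (V_DD − V_SD)/R_D. Equating: 11.5 V_SD² − 33.53 V_SD + 8.57 = 0, giving V_SD = 0.283 V (the root below V_ov).
I_D = (8.57 − 0.283) / 5.64 = 1.47 mA.

I_D = 1.47 mA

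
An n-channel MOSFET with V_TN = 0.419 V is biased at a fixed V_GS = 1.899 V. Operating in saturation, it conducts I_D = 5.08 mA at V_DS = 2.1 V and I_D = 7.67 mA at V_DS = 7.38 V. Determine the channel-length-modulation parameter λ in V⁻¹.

λ = 0.121 V⁻¹

With V_GS fixed, I_D ∝ (1 + λ V_DS) in saturation, so I_D2/I_D1 = (1 + λ V_DS2)/(1 + λ V_DS1).
7.67/5.08 = 1.51 = (1 + 7.38 λ)/(1 + 2.1 λ).
Solving: λ (I_D1 V_DS2 − I_D2 V_DS1) = I_D2 − I_D1, so λ = (7.67 − 5.08) / (5.08 × 7.38 − 7.67 × 2.1) = 2.59 / 21.4 = 0.121 V⁻¹.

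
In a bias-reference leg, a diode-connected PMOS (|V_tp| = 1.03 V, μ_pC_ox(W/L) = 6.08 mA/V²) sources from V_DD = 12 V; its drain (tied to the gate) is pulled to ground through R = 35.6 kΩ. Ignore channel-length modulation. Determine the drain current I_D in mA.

With gate tied to drain, V_SG = V_SD ≥ V_SG − |V_tp|, so the device is in saturation.
KCL at the drain: ½ k_p (V_SG − |V_tp|)² = (V_DD − V_SG)/R.
Let x = V_SG − 1.03. Then 108 x² + x − 10.97 = 0, giving x = 0.314 V (positive root), so V_SG = 1.34 V.
I_D = (V_DD − V_SG)/R = (12 − 1.34) / 35.6 = 0.299 mA.

I_D = 0.299 mA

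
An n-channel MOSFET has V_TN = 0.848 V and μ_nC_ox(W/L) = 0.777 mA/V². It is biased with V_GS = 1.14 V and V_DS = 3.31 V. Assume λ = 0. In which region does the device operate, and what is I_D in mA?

Saturation; I_D = 0.0331 mA

V_ov = V_GS − V_TN = 1.14 − 0.848 = 0.292 V.
Since V_DS = 3.31 V ≥ V_ov = 0.292 V, the device is in saturation.
I_D = ½ k_n V_ov² = 0.5 × 0.777 × 0.292² = 0.0331 mA.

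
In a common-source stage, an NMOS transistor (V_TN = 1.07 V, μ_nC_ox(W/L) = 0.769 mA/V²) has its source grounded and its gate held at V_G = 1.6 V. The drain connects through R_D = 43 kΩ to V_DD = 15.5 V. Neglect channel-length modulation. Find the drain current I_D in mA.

I_D = 0.108 mA

V_GS = V_G = 1.6 V, so V_ov = 1.6 − 1.07 = 0.53 V.
Assume saturation: I_D = ½ k_n V_ov² = 0.5 × 0.769 × 0.53² = 0.108 mA, giving V_DS = V_DD − I_D R_D = 15.5 − 0.108 × 43 = 10.9 V.
V_DS = 10.9 V ≥ V_ov = 0.53 V, confirming saturation.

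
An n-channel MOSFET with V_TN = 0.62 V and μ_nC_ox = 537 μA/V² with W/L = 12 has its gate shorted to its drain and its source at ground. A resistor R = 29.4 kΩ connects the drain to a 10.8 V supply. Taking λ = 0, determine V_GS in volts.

V_GS = 0.943 V

With gate tied to drain, V_GS = V_DS ≥ V_GS − V_TN, so the device is in saturation.
k_n = μ_nC_ox · (W/L) = 6.444 mA/V².
KCL at the drain: ½ k_n (V_GS − V_TN)² = (V_DD − V_GS)/R.
Let x = V_GS − 0.62. Then 94.7 x² + x − 10.18 = 0, giving x = 0.323 V (positive root), so V_GS = 0.943 V.
I_D = (V_DD − V_GS)/R = (10.8 − 0.943) / 29.4 = 0.335 mA.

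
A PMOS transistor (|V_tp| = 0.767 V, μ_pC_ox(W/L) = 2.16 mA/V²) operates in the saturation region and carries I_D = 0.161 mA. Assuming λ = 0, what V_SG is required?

V_SG = 1.15 V

In saturation I_D = ½ k_p (V_SG − |V_tp|)², so V_SG − |V_tp| = √(2 I_D / k_p) = √(2 × 0.161 / 2.16) = 0.386 V.
V_SG = 0.767 + 0.386 = 1.15 V.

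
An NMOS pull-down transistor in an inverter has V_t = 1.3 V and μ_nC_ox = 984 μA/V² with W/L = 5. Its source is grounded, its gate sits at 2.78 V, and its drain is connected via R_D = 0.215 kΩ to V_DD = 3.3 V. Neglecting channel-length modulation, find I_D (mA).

I_D = 5.39 mA

V_GS = V_G = 2.78 V, so V_ov = 2.78 − 1.3 = 1.48 V.
k_n = μ_nC_ox · (W/L) = 4.92 mA/V².
Assume saturation: I_D = ½ k_n V_ov² = 0.5 × 4.92 × 1.48² = 5.39 mA, giving V_DS = V_DD − I_D R_D = 3.3 − 5.39 × 0.215 = 2.14 V.
V_DS = 2.14 V ≥ V_ov = 1.48 V, confirming saturation.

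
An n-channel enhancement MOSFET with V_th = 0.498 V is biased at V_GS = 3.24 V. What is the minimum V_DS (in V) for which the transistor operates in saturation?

The boundary between triode and saturation is V_DS = V_GS − V_th = V_ov.
V_ov = 3.24 − 0.498 = 2.74 V.

V_DS,sat = 2.74 V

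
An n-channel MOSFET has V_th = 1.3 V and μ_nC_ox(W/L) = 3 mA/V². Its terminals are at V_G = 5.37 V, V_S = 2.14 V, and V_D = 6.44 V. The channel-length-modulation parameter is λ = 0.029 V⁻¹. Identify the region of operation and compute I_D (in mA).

V_GS = V_G − V_S = 5.37 − 2.14 = 3.23 V; V_DS = V_D − V_S = 6.44 − 2.14 = 4.3 V.
V_ov = V_GS − V_th = 3.23 − 1.3 = 1.93 V.
Since V_DS = 4.3 V ≥ V_ov = 1.93 V, the device is in saturation.
I_D = ½ k_n V_ov² (1 + λ V_DS) = 0.5 × 3 × 1.93² × (1 + 0.029 × 4.3) = 6.28 mA.

Saturation; I_D = 6.28 mA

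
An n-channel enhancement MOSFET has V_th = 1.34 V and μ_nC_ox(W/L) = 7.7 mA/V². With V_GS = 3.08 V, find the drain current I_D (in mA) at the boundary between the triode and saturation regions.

I_D = 11.7 mA

At the boundary V_DS = V_ov = V_GS − V_th = 3.08 − 1.34 = 1.74 V.
I_D = ½ k_n V_ov² = 0.5 × 7.7 × 1.74² = 11.7 mA.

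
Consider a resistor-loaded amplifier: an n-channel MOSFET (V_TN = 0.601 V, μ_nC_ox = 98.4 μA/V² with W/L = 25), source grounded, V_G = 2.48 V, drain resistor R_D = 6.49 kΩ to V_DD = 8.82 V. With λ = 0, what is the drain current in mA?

V_GS = V_G = 2.48 V, so V_ov = 2.48 − 0.601 = 1.88 V.
k_n = μ_nC_ox · (W/L) = 2.46 mA/V².
Assume saturation: I_D = ½ k_n V_ov² = 0.5 × 2.46 × 1.88² = 4.34 mA, giving V_DS = V_DD − I_D R_D = 8.82 − 4.34 × 6.49 = -19.4 V.
But -19.4 V < V_ov = 1.88 V, so the device is actually in triode.
In triode I_D = k_n[V_ov V_DS − ½ V_DS²] and I_D = (V_DD − V_DS)/R_D. Equating: 7.98 V_DS² − 31 V_DS + 8.82 = 0, giving V_DS = 0.309 V (the root below V_ov).
I_D = (8.82 − 0.309) / 6.49 = 1.31 mA.

I_D = 1.31 mA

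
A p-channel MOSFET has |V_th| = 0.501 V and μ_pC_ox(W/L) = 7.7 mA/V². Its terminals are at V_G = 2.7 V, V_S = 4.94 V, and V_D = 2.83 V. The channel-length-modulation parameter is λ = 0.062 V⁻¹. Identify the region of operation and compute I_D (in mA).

Saturation; I_D = 13.2 mA

V_SG = V_S − V_G = 4.94 − 2.7 = 2.24 V; V_SD = V_S − V_D = 4.94 − 2.83 = 2.11 V.
V_ov = V_SG − |V_th| = 2.24 − 0.501 = 1.74 V.
Since V_SD = 2.11 V ≥ V_ov = 1.74 V, the device is in saturation.
I_D = ½ k_p V_ov² (1 + λ V_SD) = 0.5 × 7.7 × 1.74² × (1 + 0.062 × 2.11) = 13.2 mA.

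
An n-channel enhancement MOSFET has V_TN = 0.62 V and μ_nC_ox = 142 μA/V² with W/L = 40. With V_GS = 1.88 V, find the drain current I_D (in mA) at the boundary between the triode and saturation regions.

I_D = 4.51 mA

At the boundary V_DS = V_ov = V_GS − V_TN = 1.88 − 0.62 = 1.26 V.
k_n = μ_nC_ox · (W/L) = 5.68 mA/V².
I_D = ½ k_n V_ov² = 0.5 × 5.68 × 1.26² = 4.51 mA.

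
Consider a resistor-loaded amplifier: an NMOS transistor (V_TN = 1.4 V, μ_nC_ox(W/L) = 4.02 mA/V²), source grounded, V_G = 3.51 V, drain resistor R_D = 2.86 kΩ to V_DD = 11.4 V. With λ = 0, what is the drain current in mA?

I_D = 3.81 mA

V_GS = V_G = 3.51 V, so V_ov = 3.51 − 1.4 = 2.11 V.
Assume saturation: I_D = ½ k_n V_ov² = 0.5 × 4.02 × 2.11² = 8.95 mA, giving V_DS = V_DD − I_D R_D = 11.4 − 8.95 × 2.86 = -14.2 V.
But -14.2 V < V_ov = 2.11 V, so the device is actually in triode.
In triode I_D = k_n[V_ov V_DS − ½ V_DS²] and I_D = (V_DD − V_DS)/R_D. Equating: 5.75 V_DS² − 25.26 V_DS + 11.4 = 0, giving V_DS = 0.511 V (the root below V_ov).
I_D = (11.4 − 0.511) / 2.86 = 3.81 mA.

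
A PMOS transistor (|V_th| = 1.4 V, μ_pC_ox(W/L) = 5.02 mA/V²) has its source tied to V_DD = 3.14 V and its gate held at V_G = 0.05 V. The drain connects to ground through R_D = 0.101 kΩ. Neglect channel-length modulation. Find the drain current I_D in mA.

V_SG = V_DD − V_G = 3.14 − 0.05 = 3.09 V, so V_ov = 3.09 − 1.4 = 1.69 V.
Assume saturation: I_D = ½ k_p V_ov² = 0.5 × 5.02 × 1.69² = 7.17 mA, giving V_SD = V_DD − I_D R_D = 3.14 − 7.17 × 0.101 = 2.42 V.
V_SD = 2.42 V ≥ V_ov = 1.69 V, confirming saturation.

I_D = 7.17 mA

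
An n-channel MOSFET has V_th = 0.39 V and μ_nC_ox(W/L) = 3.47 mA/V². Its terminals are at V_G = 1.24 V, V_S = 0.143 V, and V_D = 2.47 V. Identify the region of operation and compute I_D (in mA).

Saturation; I_D = 0.867 mA

V_GS = V_G − V_S = 1.24 − 0.143 = 1.1 V; V_DS = V_D − V_S = 2.47 − 0.143 = 2.33 V.
V_ov = V_GS − V_th = 1.1 − 0.39 = 0.707 V.
Since V_DS = 2.33 V ≥ V_ov = 0.707 V, the device is in saturation.
I_D = ½ k_n V_ov² = 0.5 × 3.47 × 0.707² = 0.867 mA.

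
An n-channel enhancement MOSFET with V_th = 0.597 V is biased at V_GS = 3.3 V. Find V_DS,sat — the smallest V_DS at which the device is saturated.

V_DS,sat = 2.70 V

The boundary between triode and saturation is V_DS = V_GS − V_th = V_ov.
V_ov = 3.3 − 0.597 = 2.7 V.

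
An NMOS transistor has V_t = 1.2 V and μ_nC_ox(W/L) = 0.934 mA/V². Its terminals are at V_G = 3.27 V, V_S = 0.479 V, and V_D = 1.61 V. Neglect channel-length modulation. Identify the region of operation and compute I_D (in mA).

V_GS = V_G − V_S = 3.27 − 0.479 = 2.79 V; V_DS = V_D − V_S = 1.61 − 0.479 = 1.13 V.
V_ov = V_GS − V_t = 2.79 − 1.2 = 1.59 V.
Since V_DS = 1.13 V < V_ov = 1.59 V, the device is in the triode region.
I_D = k_n [V_ov · V_DS − ½ V_DS²] = 0.934 × [1.59 × 1.13 − 0.5 × 1.13²] = 1.08 mA.

Triode; I_D = 1.08 mA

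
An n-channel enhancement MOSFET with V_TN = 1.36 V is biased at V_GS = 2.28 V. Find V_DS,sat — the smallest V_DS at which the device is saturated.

The boundary between triode and saturation is V_DS = V_GS − V_TN = V_ov.
V_ov = 2.28 − 1.36 = 0.92 V.

V_DS,sat = 0.920 V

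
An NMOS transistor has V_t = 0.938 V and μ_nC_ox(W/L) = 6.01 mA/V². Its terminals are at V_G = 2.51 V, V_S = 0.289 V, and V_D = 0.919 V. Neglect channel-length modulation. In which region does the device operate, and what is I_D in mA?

V_GS = V_G − V_S = 2.51 − 0.289 = 2.22 V; V_DS = V_D − V_S = 0.919 − 0.289 = 0.63 V.
V_ov = V_GS − V_t = 2.22 − 0.938 = 1.28 V.
Since V_DS = 0.63 V < V_ov = 1.28 V, the device is in the triode region.
I_D = k_n [V_ov · V_DS − ½ V_DS²] = 6.01 × [1.28 × 0.63 − 0.5 × 0.63²] = 3.67 mA.

Triode; I_D = 3.67 mA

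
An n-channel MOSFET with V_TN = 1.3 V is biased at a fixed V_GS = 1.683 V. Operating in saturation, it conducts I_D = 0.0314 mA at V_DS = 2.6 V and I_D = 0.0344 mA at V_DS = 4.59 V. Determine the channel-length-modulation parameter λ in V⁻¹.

λ = 0.0549 V⁻¹

With V_GS fixed, I_D ∝ (1 + λ V_DS) in saturation, so I_D2/I_D1 = (1 + λ V_DS2)/(1 + λ V_DS1).
0.0344/0.0314 = 1.096 = (1 + 4.59 λ)/(1 + 2.6 λ).
Solving: λ (I_D1 V_DS2 − I_D2 V_DS1) = I_D2 − I_D1, so λ = (0.0344 − 0.0314) / (0.0314 × 4.59 − 0.0344 × 2.6) = 0.003 / 0.0547 = 0.0549 V⁻¹.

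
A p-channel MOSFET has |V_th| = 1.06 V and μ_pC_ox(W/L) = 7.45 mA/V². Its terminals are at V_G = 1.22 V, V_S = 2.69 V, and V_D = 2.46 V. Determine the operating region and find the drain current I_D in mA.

Triode; I_D = 0.505 mA

V_SG = V_S − V_G = 2.69 − 1.22 = 1.47 V; V_SD = V_S − V_D = 2.69 − 2.46 = 0.23 V.
V_ov = V_SG − |V_th| = 1.47 − 1.06 = 0.41 V.
Since V_SD = 0.23 V < V_ov = 0.41 V, the device is in the triode region.
I_D = k_p [V_ov · V_SD − ½ V_SD²] = 7.45 × [0.41 × 0.23 − 0.5 × 0.23²] = 0.505 mA.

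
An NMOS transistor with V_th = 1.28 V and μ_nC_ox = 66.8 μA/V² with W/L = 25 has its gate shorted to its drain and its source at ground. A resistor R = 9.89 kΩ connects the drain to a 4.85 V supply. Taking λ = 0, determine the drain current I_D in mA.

With gate tied to drain, V_GS = V_DS ≥ V_GS − V_th, so the device is in saturation.
k_n = μ_nC_ox · (W/L) = 1.67 mA/V².
KCL at the drain: ½ k_n (V_GS − V_th)² = (V_DD − V_GS)/R.
Let x = V_GS − 1.28. Then 8.26 x² + x − 3.57 = 0, giving x = 0.6 V (positive root), so V_GS = 1.88 V.
I_D = (V_DD − V_GS)/R = (4.85 − 1.88) / 9.89 = 0.3 mA.

I_D = 0.300 mA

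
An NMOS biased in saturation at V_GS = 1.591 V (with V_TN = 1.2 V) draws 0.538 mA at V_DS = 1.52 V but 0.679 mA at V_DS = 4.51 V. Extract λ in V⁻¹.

With V_GS fixed, I_D ∝ (1 + λ V_DS) in saturation, so I_D2/I_D1 = (1 + λ V_DS2)/(1 + λ V_DS1).
0.679/0.538 = 1.262 = (1 + 4.51 λ)/(1 + 1.52 λ).
Solving: λ (I_D1 V_DS2 − I_D2 V_DS1) = I_D2 − I_D1, so λ = (0.679 − 0.538) / (0.538 × 4.51 − 0.679 × 1.52) = 0.141 / 1.39 = 0.101 V⁻¹.

λ = 0.101 V⁻¹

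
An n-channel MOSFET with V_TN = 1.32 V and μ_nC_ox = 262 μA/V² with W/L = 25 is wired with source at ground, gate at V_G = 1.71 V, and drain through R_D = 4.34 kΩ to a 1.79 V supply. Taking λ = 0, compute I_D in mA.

V_GS = V_G = 1.71 V, so V_ov = 1.71 − 1.32 = 0.39 V.
k_n = μ_nC_ox · (W/L) = 6.55 mA/V².
Assume saturation: I_D = ½ k_n V_ov² = 0.5 × 6.55 × 0.39² = 0.498 mA, giving V_DS = V_DD − I_D R_D = 1.79 − 0.498 × 4.34 = -0.372 V.
But -0.372 V < V_ov = 0.39 V, so the device is actually in triode.
In triode I_D = k_n[V_ov V_DS − ½ V_DS²] and I_D = (V_DD − V_DS)/R_D. Equating: 14.2 V_DS² − 12.09 V_DS + 1.79 = 0, giving V_DS = 0.191 V (the root below V_ov).
I_D = (1.79 − 0.191) / 4.34 = 0.368 mA.

I_D = 0.368 mA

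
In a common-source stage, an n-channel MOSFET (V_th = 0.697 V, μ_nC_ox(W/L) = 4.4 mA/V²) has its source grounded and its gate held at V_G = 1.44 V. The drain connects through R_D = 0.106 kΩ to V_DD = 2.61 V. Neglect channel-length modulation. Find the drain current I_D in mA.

V_GS = V_G = 1.44 V, so V_ov = 1.44 − 0.697 = 0.743 V.
Assume saturation: I_D = ½ k_n V_ov² = 0.5 × 4.4 × 0.743² = 1.21 mA, giving V_DS = V_DD − I_D R_D = 2.61 − 1.21 × 0.106 = 2.48 V.
V_DS = 2.48 V ≥ V_ov = 0.743 V, confirming saturation.

I_D = 1.21 mA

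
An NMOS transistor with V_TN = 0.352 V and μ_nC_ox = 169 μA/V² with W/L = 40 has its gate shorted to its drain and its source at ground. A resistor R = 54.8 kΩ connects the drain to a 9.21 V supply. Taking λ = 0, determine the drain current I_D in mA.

I_D = 0.158 mA

With gate tied to drain, V_GS = V_DS ≥ V_GS − V_TN, so the device is in saturation.
k_n = μ_nC_ox · (W/L) = 6.76 mA/V².
KCL at the drain: ½ k_n (V_GS − V_TN)² = (V_DD − V_GS)/R.
Let x = V_GS − 0.352. Then 185 x² + x − 8.858 = 0, giving x = 0.216 V (positive root), so V_GS = 0.568 V.
I_D = (V_DD − V_GS)/R = (9.21 − 0.568) / 54.8 = 0.158 mA.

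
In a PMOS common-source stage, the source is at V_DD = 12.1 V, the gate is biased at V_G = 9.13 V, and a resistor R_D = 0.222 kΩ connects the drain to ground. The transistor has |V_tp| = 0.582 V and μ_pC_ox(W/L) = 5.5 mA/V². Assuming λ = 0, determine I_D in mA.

I_D = 15.7 mA

V_SG = V_DD − V_G = 12.1 − 9.13 = 2.97 V, so V_ov = 2.97 − 0.582 = 2.39 V.
Assume saturation: I_D = ½ k_p V_ov² = 0.5 × 5.5 × 2.39² = 15.7 mA, giving V_SD = V_DD − I_D R_D = 12.1 − 15.7 × 0.222 = 8.62 V.
V_SD = 8.62 V ≥ V_ov = 2.39 V, confirming saturation.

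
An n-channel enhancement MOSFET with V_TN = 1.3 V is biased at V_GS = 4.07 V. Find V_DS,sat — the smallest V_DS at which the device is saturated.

V_DS,sat = 2.77 V

The boundary between triode and saturation is V_DS = V_GS − V_TN = V_ov.
V_ov = 4.07 − 1.3 = 2.77 V.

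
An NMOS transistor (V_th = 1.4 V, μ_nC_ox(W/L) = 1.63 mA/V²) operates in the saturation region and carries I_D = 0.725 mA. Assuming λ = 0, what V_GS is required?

V_GS = 2.34 V

In saturation I_D = ½ k_n (V_GS − V_th)², so V_GS − V_th = √(2 I_D / k_n) = √(2 × 0.725 / 1.63) = 0.943 V.
V_GS = 1.4 + 0.943 = 2.34 V.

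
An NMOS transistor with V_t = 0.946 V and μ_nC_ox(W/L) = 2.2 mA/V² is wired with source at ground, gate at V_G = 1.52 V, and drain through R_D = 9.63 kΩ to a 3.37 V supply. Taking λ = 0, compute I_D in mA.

V_GS = V_G = 1.52 V, so V_ov = 1.52 − 0.946 = 0.574 V.
Assume saturation: I_D = ½ k_n V_ov² = 0.5 × 2.2 × 0.574² = 0.362 mA, giving V_DS = V_DD − I_D R_D = 3.37 − 0.362 × 9.63 = -0.12 V.
But -0.12 V < V_ov = 0.574 V, so the device is actually in triode.
In triode I_D = k_n[V_ov V_DS − ½ V_DS²] and I_D = (V_DD − V_DS)/R_D. Equating: 10.6 V_DS² − 13.16 V_DS + 3.37 = 0, giving V_DS = 0.361 V (the root below V_ov).
I_D = (3.37 − 0.361) / 9.63 = 0.312 mA.

I_D = 0.312 mA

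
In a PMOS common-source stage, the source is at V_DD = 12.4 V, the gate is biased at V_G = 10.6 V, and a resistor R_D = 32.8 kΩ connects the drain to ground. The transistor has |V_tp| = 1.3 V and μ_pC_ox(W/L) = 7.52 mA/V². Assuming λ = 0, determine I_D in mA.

V_SG = V_DD − V_G = 12.4 − 10.6 = 1.8 V, so V_ov = 1.8 − 1.3 = 0.5 V.
Assume saturation: I_D = ½ k_p V_ov² = 0.5 × 7.52 × 0.5² = 0.94 mA, giving V_SD = V_DD − I_D R_D = 12.4 − 0.94 × 32.8 = -18.4 V.
But -18.4 V < V_ov = 0.5 V, so the device is actually in triode.
In triode I_D = k_p[V_ov V_SD − ½ V_SD²] and I_D = (V_DD − V_SD)/R_D. Equating: 123 V_SD² − 124.3 V_SD + 12.4 = 0, giving V_SD = 0.112 V (the root below V_ov).
I_D = (12.4 − 0.112) / 32.8 = 0.375 mA.

I_D = 0.375 mA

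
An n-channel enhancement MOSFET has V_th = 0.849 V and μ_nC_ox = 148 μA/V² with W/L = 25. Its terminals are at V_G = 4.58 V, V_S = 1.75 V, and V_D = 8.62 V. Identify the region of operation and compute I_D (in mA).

Saturation; I_D = 7.26 mA

V_GS = V_G − V_S = 4.58 − 1.75 = 2.83 V; V_DS = V_D − V_S = 8.62 − 1.75 = 6.87 V.
k_n = μ_nC_ox · (W/L) = 3.7 mA/V².
V_ov = V_GS − V_th = 2.83 − 0.849 = 1.98 V.
Since V_DS = 6.87 V ≥ V_ov = 1.98 V, the device is in saturation.
I_D = ½ k_n V_ov² = 0.5 × 3.7 × 1.98² = 7.26 mA.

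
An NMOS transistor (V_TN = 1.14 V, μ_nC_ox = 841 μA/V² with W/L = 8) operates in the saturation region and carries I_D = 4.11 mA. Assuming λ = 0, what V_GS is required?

V_GS = 2.25 V

k_n = μ_nC_ox · (W/L) = 6.728 mA/V².
In saturation I_D = ½ k_n (V_GS − V_TN)², so V_GS − V_TN = √(2 I_D / k_n) = √(2 × 4.11 / 6.728) = 1.11 V.
V_GS = 1.14 + 1.11 = 2.25 V.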